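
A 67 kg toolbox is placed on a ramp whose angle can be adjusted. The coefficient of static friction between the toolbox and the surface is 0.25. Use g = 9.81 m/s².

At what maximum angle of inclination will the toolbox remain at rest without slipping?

θ_max ≈ 14°

At the slip threshold, m g sin θ = μ_s · m g cos θ, so tan θ = μ_s.
θ_max = arctan(0.25) = 14°.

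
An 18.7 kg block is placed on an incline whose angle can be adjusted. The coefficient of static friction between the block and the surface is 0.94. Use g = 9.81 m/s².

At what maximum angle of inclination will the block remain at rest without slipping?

At the slip threshold, m g sin θ = μ_s · m g cos θ, so tan θ = μ_s.
θ_max = arctan(0.94) = 43.2°.

θ_max ≈ 43.2°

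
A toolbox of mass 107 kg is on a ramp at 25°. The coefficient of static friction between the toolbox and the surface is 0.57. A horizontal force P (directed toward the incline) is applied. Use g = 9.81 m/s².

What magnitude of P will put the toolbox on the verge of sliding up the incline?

P ≈ 1480 N

At impending motion up the slope, friction acts down-slope at its limit: f = μ_s N.
Perpendicular to the incline: N = m g cos θ + P sin θ.
Along the incline: P cos θ = m g sin θ + μ_s N = m g sin θ + μ_s (m g cos θ + P sin θ).
Solving, P (cos θ − μ_s sin θ) = m g (sin θ + μ_s cos θ), so P = 107×9.81×(sin 25° + 0.57 cos 25°)/(cos 25° − 0.57 sin 25°) = 1050×0.9392/0.6654 = 1480 N.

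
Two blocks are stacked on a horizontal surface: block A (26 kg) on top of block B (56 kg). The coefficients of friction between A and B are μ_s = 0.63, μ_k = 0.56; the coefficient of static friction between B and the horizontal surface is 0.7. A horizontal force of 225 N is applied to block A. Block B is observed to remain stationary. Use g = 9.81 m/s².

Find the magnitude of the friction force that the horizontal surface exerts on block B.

Normal force at the A–B interface: N₁ = m_A g = 255.1 N.
Maximum static friction on A from B: μ_s N₁ = 0.63×255.1 = 160.7 N.
Since P = 225 N > 160.7 N, A slides on B; the A–B friction is kinetic: f₁ = μ_k N₁ = 0.56×255.1 = 143 N.
By Newton's third law B feels 143 N forward from A. With B stationary, the floor's static friction on B balances it: f₂ = 143 N (well within μ_s(m_A+m_B)g = 563.1 N).

f ≈ 143 N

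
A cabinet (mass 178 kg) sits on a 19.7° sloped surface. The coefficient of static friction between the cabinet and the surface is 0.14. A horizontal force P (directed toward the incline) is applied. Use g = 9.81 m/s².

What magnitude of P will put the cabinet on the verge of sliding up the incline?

P ≈ 916 N

At impending motion up the slope, friction acts down-slope at its limit: f = μ_s N.
Perpendicular to the incline: N = m g cos θ + P sin θ.
Along the incline: P cos θ = m g sin θ + μ_s N = m g sin θ + μ_s (m g cos θ + P sin θ).
Solving, P (cos θ − μ_s sin θ) = m g (sin θ + μ_s cos θ), so P = 178×9.81×(sin 19.7° + 0.14 cos 19.7°)/(cos 19.7° − 0.14 sin 19.7°) = 1750×0.4689/0.8943 = 916 N.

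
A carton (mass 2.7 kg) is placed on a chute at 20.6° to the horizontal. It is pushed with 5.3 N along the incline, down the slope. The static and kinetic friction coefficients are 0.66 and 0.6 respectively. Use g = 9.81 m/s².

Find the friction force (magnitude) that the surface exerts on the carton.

f ≈ 14.6 N (up the incline)

Perpendicular to the surface, N = m g cos θ = 2.7·9.81·cos 20.6° = 24.79 N.
The friction needed for equilibrium is m g sin θ + P = 9.319 + 5.3 = 14.62 N, measured positive up-slope.
The static-friction ceiling is μ_s N = 0.66 × 24.79 = 16.36 N.
Since |14.62| ≤ 16.36 N, no slip — friction simply equals what equilibrium demands.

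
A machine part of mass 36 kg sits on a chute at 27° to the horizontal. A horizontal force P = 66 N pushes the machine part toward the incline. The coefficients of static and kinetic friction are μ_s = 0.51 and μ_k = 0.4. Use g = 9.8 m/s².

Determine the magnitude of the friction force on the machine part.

The horizontal push has a component P sin θ into the surface, so N = m g cos θ + P sin θ = 314.3 + 29.96 = 344.3 N.
Along the incline, the net driving force (taking up-slope positive) is P cos θ − m g sin θ = 58.81 − 160.2 = -101.4 N, so equilibrium requires friction f = 101.4 N (up-slope).
Maximum static friction: μ_s N = 0.51 × 344.3 = 175.6 N.
|f_req| = 101.4 ≤ 175.6 N → the machine part is in equilibrium; friction equals the required value.

f ≈ 101 N (up the incline)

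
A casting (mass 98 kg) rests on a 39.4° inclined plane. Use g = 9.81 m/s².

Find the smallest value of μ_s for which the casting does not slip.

At the slip threshold m g sin θ = μ_s m g cos θ, so μ_s,min = tan θ.
μ_s,min = tan 39.4° = 0.821.

μ_s,min ≈ 0.821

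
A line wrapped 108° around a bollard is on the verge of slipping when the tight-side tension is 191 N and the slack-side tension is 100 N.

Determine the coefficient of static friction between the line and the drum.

μ ≈ 0.343

T₂/T₁ = e^{μβ} → μ = ln(T₂/T₁)/β.
β = 108° = 1.885 rad.
μ = ln(191/100)/1.885 = ln(1.91)/1.885 = 0.343.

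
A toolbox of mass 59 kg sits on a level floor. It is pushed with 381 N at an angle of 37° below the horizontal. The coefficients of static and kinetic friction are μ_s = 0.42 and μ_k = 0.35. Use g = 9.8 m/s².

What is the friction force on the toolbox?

f ≈ 304 N

The vertical component of P adds to the normal force: N = m g + P sin α = 578.2 + 229.3 = 807.5 N.
For equilibrium, f = P cos α = 381×cos 37° = 304.3 N.
μ_s N = 0.42 × 807.5 = 339.1 N.
Since 304.3 N does not exceed the limit, the toolbox stays at rest and f = 304 N.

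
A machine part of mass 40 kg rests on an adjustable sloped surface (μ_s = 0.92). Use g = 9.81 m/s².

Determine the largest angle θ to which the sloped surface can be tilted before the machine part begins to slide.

θ_max ≈ 42.6°

At the slip threshold, m g sin θ = μ_s · m g cos θ, so tan θ = μ_s.
θ_max = arctan(0.92) = 42.6°.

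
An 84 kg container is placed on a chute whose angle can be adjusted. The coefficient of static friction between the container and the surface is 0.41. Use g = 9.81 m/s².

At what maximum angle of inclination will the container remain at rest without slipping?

At the slip threshold, m g sin θ = μ_s · m g cos θ, so tan θ = μ_s.
θ_max = arctan(0.41) = 22.3°.

θ_max ≈ 22.3°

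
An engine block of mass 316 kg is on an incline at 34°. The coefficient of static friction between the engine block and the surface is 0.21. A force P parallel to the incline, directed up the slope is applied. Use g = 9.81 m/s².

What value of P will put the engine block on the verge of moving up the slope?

P ≈ 2270 N

At impending motion up the slope, friction acts down-slope at its limit: f = μ_s N.
P is parallel to the surface, so N = m g cos θ = 2570 N.
Along the incline: P = m g sin θ + μ_s N = 1730 + 0.21×2570 = 2270 N.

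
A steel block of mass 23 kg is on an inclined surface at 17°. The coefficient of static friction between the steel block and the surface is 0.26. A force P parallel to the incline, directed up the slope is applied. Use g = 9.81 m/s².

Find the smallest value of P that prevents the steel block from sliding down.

P_min ≈ 9.87 N

The steel block tends to slide down (tan θ > μ_s), so at the point of impending slip friction acts up-slope at its limit: f = μ_s N.
P is parallel to the surface, so N = m g cos θ = 216 N.
Along the incline: P + μ_s N = m g sin θ, so P = 66 − 0.26×216 = 9.87 N.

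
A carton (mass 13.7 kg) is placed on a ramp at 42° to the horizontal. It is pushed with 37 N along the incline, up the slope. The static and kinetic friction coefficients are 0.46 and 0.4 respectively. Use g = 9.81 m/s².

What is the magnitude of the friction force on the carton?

f ≈ 40 N (up the incline)

Perpendicular to the surface, N = m g cos θ = 13.7·9.81·cos 42° = 99.88 N.
The friction needed for equilibrium is m g sin θ − P = 89.93 − 37 = 52.93 N, measured positive up-slope.
Static friction can supply at most μ_s N = 45.94 N.
Since |52.93| > 45.94 N, static friction cannot hold it; the carton slides down the incline and kinetic friction applies: f = μ_k N = 0.4 × 99.88 = 40 N.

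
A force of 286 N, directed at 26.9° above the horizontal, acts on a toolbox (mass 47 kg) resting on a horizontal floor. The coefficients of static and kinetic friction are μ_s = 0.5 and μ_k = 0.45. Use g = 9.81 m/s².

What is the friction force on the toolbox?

f ≈ 149 N

The vertical component of P reduces the normal force: N = m g − P sin α = 461.1 − 129.4 = 331.7 N.
Horizontally, friction must balance P cos α = 255.1 N.
The static-friction limit is μ_s N = 165.8 N.
255.1 > 165.8 N → the toolbox slides; f = μ_k N = 0.45×331.7 = 149 N.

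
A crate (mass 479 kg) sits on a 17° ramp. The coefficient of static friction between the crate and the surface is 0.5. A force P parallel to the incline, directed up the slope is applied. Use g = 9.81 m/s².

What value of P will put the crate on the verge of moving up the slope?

At impending motion up the slope, friction acts down-slope at its limit: f = μ_s N.
P is parallel to the surface, so N = m g cos θ = 4490 N.
Along the incline: P = m g sin θ + μ_s N = 1370 + 0.5×4490 = 3620 N.

P ≈ 3620 N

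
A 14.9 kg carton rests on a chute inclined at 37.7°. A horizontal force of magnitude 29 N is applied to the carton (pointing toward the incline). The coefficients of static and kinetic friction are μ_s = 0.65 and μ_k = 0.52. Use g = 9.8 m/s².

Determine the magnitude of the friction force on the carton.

Normal direction: N = m g cos θ + P sin θ = 133.3 N.
Along the incline, the net driving force (taking up-slope positive) is P cos θ − m g sin θ = 22.95 − 89.3 = -66.35 N, so equilibrium requires friction f = 66.35 N (up-slope).
The limit of static friction is μ_s N = 86.62 N.
Since 66.35 N is within the 86.62 N limit, the carton stays put and friction is exactly 66.3 N.

f ≈ 66.3 N (up the incline)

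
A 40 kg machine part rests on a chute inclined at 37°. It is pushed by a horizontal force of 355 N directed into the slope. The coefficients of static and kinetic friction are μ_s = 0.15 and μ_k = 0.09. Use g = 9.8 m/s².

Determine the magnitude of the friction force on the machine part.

Normal direction: N = m g cos θ + P sin θ = 526.7 N.
Along the incline, the net driving force (taking up-slope positive) is P cos θ − m g sin θ = 283.5 − 235.9 = 47.6 N, so equilibrium requires friction f = -47.6 N (down-slope).
The limit of static friction is μ_s N = 79.01 N.
|f_req| = 47.6 ≤ 79.01 N → the machine part is in equilibrium; friction equals the required value.

f ≈ 47.6 N (down the incline)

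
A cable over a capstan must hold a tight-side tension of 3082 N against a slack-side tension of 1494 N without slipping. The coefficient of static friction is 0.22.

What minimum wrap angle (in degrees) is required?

β_min ≈ 189°

T₂/T₁ = e^{μβ} → β = ln(T₂/T₁)/μ.
β = ln(3082/1494)/0.22 = 0.7241/0.22 = 3.291 rad.
In degrees: β = 3.291 × 180/π = 189°.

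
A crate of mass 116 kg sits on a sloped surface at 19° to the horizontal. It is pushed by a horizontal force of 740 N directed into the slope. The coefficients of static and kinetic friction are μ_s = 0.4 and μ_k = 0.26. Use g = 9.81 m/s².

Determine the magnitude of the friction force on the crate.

f ≈ 329 N (down the incline)

Resolve perpendicular to the incline: N = m g cos θ + P sin θ = 116×9.81×cos 19° + 740×sin 19° = 1317 N.
Parallel to the incline: P cos θ − m g sin θ = 699.7 − 370.5 = 329.2 N; the friction needed to balance this is 329.2 N acting down the slope.
Maximum static friction: μ_s N = 0.4 × 1317 = 526.8 N.
Since 329.2 N is within the 526.8 N limit, the crate stays put and friction is exactly 329 N.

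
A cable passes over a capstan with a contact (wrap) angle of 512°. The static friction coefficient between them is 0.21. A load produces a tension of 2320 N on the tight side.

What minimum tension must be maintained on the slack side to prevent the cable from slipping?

T_min ≈ 355 N

Capstan equation at impending slip: T_tight/T_slack = e^{μβ}.
β = 512° = 8.936 rad; e^{μβ} = e^{0.21×8.936} = 6.531.
T_slack = T_tight / e^{μβ} = 2320 / 6.531 = 355 N.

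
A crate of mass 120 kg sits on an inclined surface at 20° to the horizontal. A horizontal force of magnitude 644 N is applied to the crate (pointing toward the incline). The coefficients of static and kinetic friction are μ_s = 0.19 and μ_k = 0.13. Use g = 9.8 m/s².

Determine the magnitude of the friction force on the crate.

Resolve perpendicular to the incline: N = m g cos θ + P sin θ = 120×9.8×cos 20° + 644×sin 20° = 1325 N.
Parallel to the incline: P cos θ − m g sin θ = 605.2 − 402.2 = 202.9 N; the friction needed to balance this is 202.9 N acting down the slope.
The limit of static friction is μ_s N = 251.8 N.
Since 202.9 N is within the 251.8 N limit, the crate stays put and friction is exactly 203 N.

f ≈ 203 N (down the incline)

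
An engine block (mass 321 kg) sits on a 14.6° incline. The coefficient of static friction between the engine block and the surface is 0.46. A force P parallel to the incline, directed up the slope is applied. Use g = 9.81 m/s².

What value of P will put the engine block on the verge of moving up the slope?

At impending motion up the slope, friction acts down-slope at its limit: f = μ_s N.
P is parallel to the surface, so N = m g cos θ = 3050 N.
Along the incline: P = m g sin θ + μ_s N = 794 + 0.46×3050 = 2200 N.

P ≈ 2200 N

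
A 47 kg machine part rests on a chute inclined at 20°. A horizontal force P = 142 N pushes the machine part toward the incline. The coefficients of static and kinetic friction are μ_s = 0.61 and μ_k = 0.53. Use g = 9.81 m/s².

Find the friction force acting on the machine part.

f ≈ 24.3 N (up the incline)

Resolve perpendicular to the incline: N = m g cos θ + P sin θ = 47×9.81×cos 20° + 142×sin 20° = 481.8 N.
Parallel to the incline: P cos θ − m g sin θ = 133.4 − 157.7 = -24.26 N; the friction needed to balance this is 24.26 N acting up the slope.
The limit of static friction is μ_s N = 293.9 N.
Since 24.26 N is within the 293.9 N limit, the machine part stays put and friction is exactly 24.3 N.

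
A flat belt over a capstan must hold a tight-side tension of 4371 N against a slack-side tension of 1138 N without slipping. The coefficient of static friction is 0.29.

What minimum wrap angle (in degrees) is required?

T₂/T₁ = e^{μβ} → β = ln(T₂/T₁)/μ.
β = ln(4371/1138)/0.29 = 1.346/0.29 = 4.64 rad.
In degrees: β = 4.64 × 180/π = 266°.

β_min ≈ 266°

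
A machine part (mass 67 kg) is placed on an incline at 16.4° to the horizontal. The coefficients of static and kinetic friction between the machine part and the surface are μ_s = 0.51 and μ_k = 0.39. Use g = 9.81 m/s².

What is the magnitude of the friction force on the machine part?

The normal reaction is N = m g cos θ = 630.5 N.
Along the slope the weight component is m g sin θ = 185.6 N; friction must supply exactly this, acting up-slope.
The static-friction ceiling is μ_s N = 0.51 × 630.5 = 321.6 N.
Since |185.6| ≤ 321.6 N, static friction is sufficient; f equals the required value, not μ_s N.

f ≈ 186 N (up the incline)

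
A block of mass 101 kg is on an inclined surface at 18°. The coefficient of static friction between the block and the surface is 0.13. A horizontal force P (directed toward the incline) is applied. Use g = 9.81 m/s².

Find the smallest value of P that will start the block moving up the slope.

P ≈ 471 N

At impending motion up the slope, friction acts down-slope at its limit: f = μ_s N.
Perpendicular to the incline: N = m g cos θ + P sin θ.
Along the incline: P cos θ = m g sin θ + μ_s N = m g sin θ + μ_s (m g cos θ + P sin θ).
Solving, P (cos θ − μ_s sin θ) = m g (sin θ + μ_s cos θ), so P = 101×9.81×(sin 18° + 0.13 cos 18°)/(cos 18° − 0.13 sin 18°) = 991×0.4327/0.9109 = 471 N.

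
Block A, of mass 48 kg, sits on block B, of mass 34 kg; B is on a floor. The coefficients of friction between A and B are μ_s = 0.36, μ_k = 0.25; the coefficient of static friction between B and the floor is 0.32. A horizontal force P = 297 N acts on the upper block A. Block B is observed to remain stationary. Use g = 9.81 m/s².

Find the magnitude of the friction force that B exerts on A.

Between the blocks, N₁ = m_A g = 470.9 N.
So the A–B interface can sustain at most μ_s N₁ = 169.5 N of static friction.
Since P = 297 N > 169.5 N, A slides on B; the A–B friction is kinetic: f₁ = μ_k N₁ = 0.25×470.9 = 118 N.
By Newton's third law B feels 118 N forward from A. With B stationary, the floor's static friction on B balances it: f₂ = 118 N (well within μ_s(m_A+m_B)g = 257.4 N).

f ≈ 118 N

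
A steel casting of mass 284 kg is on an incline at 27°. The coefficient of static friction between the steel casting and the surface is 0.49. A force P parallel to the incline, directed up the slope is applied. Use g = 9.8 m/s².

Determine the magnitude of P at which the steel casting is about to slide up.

At impending motion up the slope, friction acts down-slope at its limit: f = μ_s N.
P is parallel to the surface, so N = m g cos θ = 2480 N.
Along the incline: P = m g sin θ + μ_s N = 1260 + 0.49×2480 = 2480 N.

P ≈ 2480 N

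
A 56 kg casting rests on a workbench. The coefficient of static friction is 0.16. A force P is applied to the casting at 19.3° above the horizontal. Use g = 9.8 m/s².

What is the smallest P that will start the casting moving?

P ≈ 88.1 N

N = m g − P sin α (the pull lifts the casting).
At impending slip, P cos α = μ_s N = μ_s (m g − P sin α).
Solving: P (cos α + μ_s sin α) = μ_s m g → P = 0.16×549/(cos 19.3° + 0.16 sin 19.3°) = 87.8/0.9967 = 88.1 N.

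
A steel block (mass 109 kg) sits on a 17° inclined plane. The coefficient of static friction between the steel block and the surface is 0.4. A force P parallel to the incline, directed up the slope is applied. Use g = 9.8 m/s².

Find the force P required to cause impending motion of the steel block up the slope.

At impending motion up the slope, friction acts down-slope at its limit: f = μ_s N.
P is parallel to the surface, so N = m g cos θ = 1020 N.
Along the incline: P = m g sin θ + μ_s N = 312 + 0.4×1020 = 721 N.

P ≈ 721 N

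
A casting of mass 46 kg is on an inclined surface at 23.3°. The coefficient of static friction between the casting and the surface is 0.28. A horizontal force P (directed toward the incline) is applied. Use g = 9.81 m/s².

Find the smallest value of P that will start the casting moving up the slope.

P ≈ 365 N

At impending motion up the slope, friction acts down-slope at its limit: f = μ_s N.
Perpendicular to the incline: N = m g cos θ + P sin θ.
Along the incline: P cos θ = m g sin θ + μ_s N = m g sin θ + μ_s (m g cos θ + P sin θ).
Solving, P (cos θ − μ_s sin θ) = m g (sin θ + μ_s cos θ), so P = 46×9.81×(sin 23.3° + 0.28 cos 23.3°)/(cos 23.3° − 0.28 sin 23.3°) = 451×0.6527/0.8077 = 365 N.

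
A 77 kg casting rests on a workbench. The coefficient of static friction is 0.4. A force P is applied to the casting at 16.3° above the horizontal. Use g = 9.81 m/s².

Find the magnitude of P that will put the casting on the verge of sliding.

N = m g − P sin α (the pull lifts the casting).
At impending slip, P cos α = μ_s N = μ_s (m g − P sin α).
Solving: P (cos α + μ_s sin α) = μ_s m g → P = 0.4×755/(cos 16.3° + 0.4 sin 16.3°) = 302/1.072 = 282 N.

P ≈ 282 N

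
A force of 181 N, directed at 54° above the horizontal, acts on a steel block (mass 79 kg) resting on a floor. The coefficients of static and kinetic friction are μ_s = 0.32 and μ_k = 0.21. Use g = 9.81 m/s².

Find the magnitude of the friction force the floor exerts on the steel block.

The vertical component of P reduces the normal force: N = m g − P sin α = 775 − 146.4 = 628.6 N.
Horizontally, friction must balance P cos α = 106.4 N.
μ_s N = 0.32 × 628.6 = 201.1 N.
Since 106.4 N does not exceed the limit, the steel block stays at rest and f = 106 N.

f ≈ 106 N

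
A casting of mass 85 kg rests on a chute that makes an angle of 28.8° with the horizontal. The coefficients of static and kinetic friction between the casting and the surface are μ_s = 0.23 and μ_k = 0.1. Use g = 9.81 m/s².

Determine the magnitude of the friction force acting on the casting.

Normal force: N = m g cos θ = 85 × 9.81 × cos 28.8° = 730.7 N.
For equilibrium along the incline, friction must balance the weight component: f = m g sin θ = 401.7 N up the slope.
Static friction can supply at most μ_s N = 168.1 N.
|401.7| exceeds 168.1 N, so the casting slips down-slope; friction is kinetic, f = μ_k N = 0.1×730.7 = 73.1 N.

f ≈ 73.1 N (up the incline)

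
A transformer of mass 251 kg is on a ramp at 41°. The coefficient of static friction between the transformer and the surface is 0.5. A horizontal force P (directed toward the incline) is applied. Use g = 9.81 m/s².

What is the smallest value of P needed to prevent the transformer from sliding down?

P_min ≈ 634 N

The transformer tends to slide down (tan θ > μ_s), so at the point of impending slip friction acts up-slope at its limit: f = μ_s N.
Perpendicular to the incline: N = m g cos θ + P sin θ.
Along the incline: P cos θ + μ_s N = m g sin θ, i.e. P cos θ + μ_s (m g cos θ + P sin θ) = m g sin θ.
Solving, P (cos θ + μ_s sin θ) = m g (sin θ − μ_s cos θ), so P = 2460×0.2787/1.083 = 634 N.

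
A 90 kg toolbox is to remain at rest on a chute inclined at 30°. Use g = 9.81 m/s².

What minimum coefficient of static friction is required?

At the slip threshold m g sin θ = μ_s m g cos θ, so μ_s,min = tan θ.
μ_s,min = tan 30° = 0.577.

μ_s,min ≈ 0.577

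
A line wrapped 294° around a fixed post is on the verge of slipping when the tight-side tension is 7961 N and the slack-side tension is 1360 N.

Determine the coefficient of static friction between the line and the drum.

μ ≈ 0.344

T₂/T₁ = e^{μβ} → μ = ln(T₂/T₁)/β.
β = 294° = 5.131 rad.
μ = ln(7961/1360)/5.131 = ln(5.854)/5.131 = 0.344.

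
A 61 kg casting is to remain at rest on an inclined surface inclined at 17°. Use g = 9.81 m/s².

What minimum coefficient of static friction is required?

At the slip threshold m g sin θ = μ_s m g cos θ, so μ_s,min = tan θ.
μ_s,min = tan 17° = 0.306.

μ_s,min ≈ 0.306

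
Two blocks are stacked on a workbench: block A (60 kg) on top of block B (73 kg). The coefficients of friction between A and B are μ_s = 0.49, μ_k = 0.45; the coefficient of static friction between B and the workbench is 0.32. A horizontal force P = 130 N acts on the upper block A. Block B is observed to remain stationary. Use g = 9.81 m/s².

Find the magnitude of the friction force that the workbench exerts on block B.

The normal force B exerts on A is simply A's weight, N₁ = 588.6 N.
Maximum static friction on A from B: μ_s N₁ = 0.49×588.6 = 288.4 N.
Since P = 130 N ≤ 288.4 N, A does not slip on B; friction on A equals P = 130 N.
B experiences an equal 130 N forward from A (third law). B is in equilibrium, so the floor supplies f₂ = 130 N of static friction (limit μ_s(m_A+m_B)g = 417.5 N, not exceeded).

f ≈ 130 N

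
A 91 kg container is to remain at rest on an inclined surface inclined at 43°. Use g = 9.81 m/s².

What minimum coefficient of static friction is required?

At the slip threshold m g sin θ = μ_s m g cos θ, so μ_s,min = tan θ.
μ_s,min = tan 43° = 0.933.

μ_s,min ≈ 0.933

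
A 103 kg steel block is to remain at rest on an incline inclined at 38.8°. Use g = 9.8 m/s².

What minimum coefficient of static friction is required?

μ_s,min ≈ 0.804

At the slip threshold m g sin θ = μ_s m g cos θ, so μ_s,min = tan θ.
μ_s,min = tan 38.8° = 0.804.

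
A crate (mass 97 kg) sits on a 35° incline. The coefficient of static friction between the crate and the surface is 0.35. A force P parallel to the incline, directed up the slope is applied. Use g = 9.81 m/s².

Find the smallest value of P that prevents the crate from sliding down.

The crate tends to slide down (tan θ > μ_s), so at the point of impending slip friction acts up-slope at its limit: f = μ_s N.
P is parallel to the surface, so N = m g cos θ = 779 N.
Along the incline: P + μ_s N = m g sin θ, so P = 546 − 0.35×779 = 273 N.

P_min ≈ 273 N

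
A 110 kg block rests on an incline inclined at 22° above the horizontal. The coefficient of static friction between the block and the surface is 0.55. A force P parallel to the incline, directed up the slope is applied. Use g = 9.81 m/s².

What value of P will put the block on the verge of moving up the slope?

At impending motion up the slope, friction acts down-slope at its limit: f = μ_s N.
P is parallel to the surface, so N = m g cos θ = 1000 N.
Along the incline: P = m g sin θ + μ_s N = 404 + 0.55×1000 = 955 N.

P ≈ 955 N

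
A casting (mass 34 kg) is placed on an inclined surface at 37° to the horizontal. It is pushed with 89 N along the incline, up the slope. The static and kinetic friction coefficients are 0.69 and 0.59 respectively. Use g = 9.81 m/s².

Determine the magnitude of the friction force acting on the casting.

Perpendicular to the surface, N = m g cos θ = 34·9.81·cos 37° = 266.4 N.
For equilibrium along the incline the friction force must supply f = m g sin θ − P = 200.7 − 89 = 111.7 N (positive meaning up-slope).
Maximum static friction available: μ_s N = 0.69 × 266.4 = 183.8 N.
Since |111.7| ≤ 183.8 N, static friction is sufficient; f equals the required value, not μ_s N.

f ≈ 112 N (up the incline)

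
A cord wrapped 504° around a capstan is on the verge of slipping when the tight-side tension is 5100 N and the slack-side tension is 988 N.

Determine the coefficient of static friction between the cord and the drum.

T₂/T₁ = e^{μβ} → μ = ln(T₂/T₁)/β.
β = 504° = 8.796 rad.
μ = ln(5100/988)/8.796 = ln(5.162)/8.796 = 0.187.

μ ≈ 0.187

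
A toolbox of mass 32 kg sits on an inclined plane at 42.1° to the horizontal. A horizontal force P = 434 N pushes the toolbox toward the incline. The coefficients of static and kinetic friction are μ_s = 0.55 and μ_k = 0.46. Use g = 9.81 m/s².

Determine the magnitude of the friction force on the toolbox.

The horizontal push has a component P sin θ into the surface, so N = m g cos θ + P sin θ = 232.9 + 291 = 523.9 N.
Along the incline, the net driving force (taking up-slope positive) is P cos θ − m g sin θ = 322 − 210.5 = 111.6 N, so equilibrium requires friction f = -111.6 N (down-slope).
Maximum static friction: μ_s N = 0.55 × 523.9 = 288.1 N.
Since 111.6 N is within the 288.1 N limit, the toolbox stays put and friction is exactly 112 N.

f ≈ 112 N (down the incline)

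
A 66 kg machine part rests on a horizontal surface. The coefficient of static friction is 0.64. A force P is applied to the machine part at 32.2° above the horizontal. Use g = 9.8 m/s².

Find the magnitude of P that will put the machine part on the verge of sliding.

P ≈ 349 N

N = m g − P sin α (the pull lifts the machine part).
At impending slip, P cos α = μ_s N = μ_s (m g − P sin α).
Solving: P (cos α + μ_s sin α) = μ_s m g → P = 0.64×647/(cos 32.2° + 0.64 sin 32.2°) = 414/1.187 = 349 N.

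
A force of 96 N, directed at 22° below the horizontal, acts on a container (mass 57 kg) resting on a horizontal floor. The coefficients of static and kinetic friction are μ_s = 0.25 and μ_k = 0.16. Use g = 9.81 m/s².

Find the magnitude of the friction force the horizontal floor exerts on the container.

f ≈ 89 N

N = m g + P sin α = 559.2 + 96×sin 22° = 595.1 N.
Horizontally, friction must balance P cos α = 89.01 N.
The static-friction limit is μ_s N = 148.8 N.
89.01 ≤ 148.8 N → static; friction equals the required 89 N.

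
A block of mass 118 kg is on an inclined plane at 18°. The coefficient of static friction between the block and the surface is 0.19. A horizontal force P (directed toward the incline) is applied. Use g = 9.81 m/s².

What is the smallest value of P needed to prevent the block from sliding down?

P_min ≈ 147 N

The block tends to slide down (tan θ > μ_s), so at the point of impending slip friction acts up-slope at its limit: f = μ_s N.
Perpendicular to the incline: N = m g cos θ + P sin θ.
Along the incline: P cos θ + μ_s N = m g sin θ, i.e. P cos θ + μ_s (m g cos θ + P sin θ) = m g sin θ.
Solving, P (cos θ + μ_s sin θ) = m g (sin θ − μ_s cos θ), so P = 1160×0.1283/1.01 = 147 N.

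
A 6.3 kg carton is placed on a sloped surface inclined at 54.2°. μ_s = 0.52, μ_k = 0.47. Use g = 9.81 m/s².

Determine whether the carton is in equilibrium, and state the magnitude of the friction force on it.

f ≈ 17 N

N = m g cos θ = 36.2 N.
Down-slope weight component: m g sin θ = 50.1 N.
μ_s N = 18.8 N.
50.1 > 18.8 N, so it slides; kinetic friction f = μ_k N = 0.47×36.2 = 17 N.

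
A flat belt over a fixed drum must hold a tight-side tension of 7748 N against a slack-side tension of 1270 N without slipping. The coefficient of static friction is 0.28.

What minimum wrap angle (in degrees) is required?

T₂/T₁ = e^{μβ} → β = ln(T₂/T₁)/μ.
β = ln(7748/1270)/0.28 = 1.808/0.28 = 6.459 rad.
In degrees: β = 6.459 × 180/π = 370°.

β_min ≈ 370°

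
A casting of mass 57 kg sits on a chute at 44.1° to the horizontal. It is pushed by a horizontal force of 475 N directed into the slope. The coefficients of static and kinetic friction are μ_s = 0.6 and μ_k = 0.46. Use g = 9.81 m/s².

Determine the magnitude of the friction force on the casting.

f ≈ 48 N (up the incline)

Normal direction: N = m g cos θ + P sin θ = 732.1 N.
Along the incline, the net driving force (taking up-slope positive) is P cos θ − m g sin θ = 341.1 − 389.1 = -48.02 N, so equilibrium requires friction f = 48.02 N (up-slope).
Maximum static friction: μ_s N = 0.6 × 732.1 = 439.3 N.
|f_req| = 48.02 ≤ 439.3 N → the casting is in equilibrium; friction equals the required value.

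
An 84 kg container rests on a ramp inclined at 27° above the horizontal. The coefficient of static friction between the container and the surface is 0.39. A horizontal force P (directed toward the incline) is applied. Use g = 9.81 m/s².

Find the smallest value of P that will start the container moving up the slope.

P ≈ 925 N

At impending motion up the slope, friction acts down-slope at its limit: f = μ_s N.
Perpendicular to the incline: N = m g cos θ + P sin θ.
Along the incline: P cos θ = m g sin θ + μ_s N = m g sin θ + μ_s (m g cos θ + P sin θ).
Solving, P (cos θ − μ_s sin θ) = m g (sin θ + μ_s cos θ), so P = 84×9.81×(sin 27° + 0.39 cos 27°)/(cos 27° − 0.39 sin 27°) = 824×0.8015/0.714 = 925 N.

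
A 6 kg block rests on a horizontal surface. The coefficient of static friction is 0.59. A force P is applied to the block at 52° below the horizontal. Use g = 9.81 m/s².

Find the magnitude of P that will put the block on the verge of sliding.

P ≈ 230 N

N = m g + P sin α (the push presses the block into the horizontal surface).
At impending slip, P cos α = μ_s N = μ_s (m g + P sin α).
Solving: P (cos α − μ_s sin α) = μ_s m g → P = 0.59×58.9/(cos 52° − 0.59 sin 52°) = 34.7/0.1507 = 230 N.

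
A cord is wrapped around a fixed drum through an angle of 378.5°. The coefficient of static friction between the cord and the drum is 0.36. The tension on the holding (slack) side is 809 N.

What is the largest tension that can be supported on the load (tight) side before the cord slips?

T_max ≈ 8730 N

At impending slip the capstan equation gives T₂/T₁ = e^{μβ} with β in radians.
β = 378.5° × π/180 = 6.606 rad.
e^{μβ} = e^{0.36×6.606} = 10.79.
T₂ = T₁ · e^{μβ} = 809 × 10.79 = 8730 N.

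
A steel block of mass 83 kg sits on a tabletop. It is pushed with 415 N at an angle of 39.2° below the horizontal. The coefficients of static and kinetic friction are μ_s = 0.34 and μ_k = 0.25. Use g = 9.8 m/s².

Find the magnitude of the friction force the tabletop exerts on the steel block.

N = m g + P sin α = 813.4 + 415×sin 39.2° = 1076 N.
For equilibrium, f = P cos α = 415×cos 39.2° = 321.6 N.
μ_s N = 0.34 × 1076 = 365.7 N.
321.6 ≤ 365.7 N → static; friction equals the required 322 N.

f ≈ 322 N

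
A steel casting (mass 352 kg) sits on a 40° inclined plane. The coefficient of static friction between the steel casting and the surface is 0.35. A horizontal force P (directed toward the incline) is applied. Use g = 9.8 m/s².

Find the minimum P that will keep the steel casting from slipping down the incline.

The steel casting tends to slide down (tan θ > μ_s), so at the point of impending slip friction acts up-slope at its limit: f = μ_s N.
Perpendicular to the incline: N = m g cos θ + P sin θ.
Along the incline: P cos θ + μ_s N = m g sin θ, i.e. P cos θ + μ_s (m g cos θ + P sin θ) = m g sin θ.
Solving, P (cos θ + μ_s sin θ) = m g (sin θ − μ_s cos θ), so P = 3450×0.3747/0.991 = 1300 N.

P_min ≈ 1300 N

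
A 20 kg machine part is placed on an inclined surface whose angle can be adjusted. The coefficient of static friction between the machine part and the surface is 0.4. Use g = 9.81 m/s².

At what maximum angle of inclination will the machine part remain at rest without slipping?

At the slip threshold, m g sin θ = μ_s · m g cos θ, so tan θ = μ_s.
θ_max = arctan(0.4) = 21.8°.

θ_max ≈ 21.8°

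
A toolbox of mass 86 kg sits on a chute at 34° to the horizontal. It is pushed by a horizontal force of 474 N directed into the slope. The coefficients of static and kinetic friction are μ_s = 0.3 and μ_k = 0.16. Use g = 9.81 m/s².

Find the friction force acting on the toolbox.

The horizontal push has a component P sin θ into the surface, so N = m g cos θ + P sin θ = 699.4 + 265.1 = 964.5 N.
Along the incline, the net driving force (taking up-slope positive) is P cos θ − m g sin θ = 393 − 471.8 = -78.8 N, so equilibrium requires friction f = 78.8 N (up-slope).
The limit of static friction is μ_s N = 289.3 N.
|f_req| = 78.8 ≤ 289.3 N → the toolbox is in equilibrium; friction equals the required value.

f ≈ 78.8 N (up the incline)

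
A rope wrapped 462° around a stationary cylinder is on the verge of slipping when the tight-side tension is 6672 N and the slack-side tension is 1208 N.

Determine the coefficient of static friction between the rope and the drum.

μ ≈ 0.212

T₂/T₁ = e^{μβ} → μ = ln(T₂/T₁)/β.
β = 462° = 8.063 rad.
μ = ln(6672/1208)/8.063 = ln(5.523)/8.063 = 0.212.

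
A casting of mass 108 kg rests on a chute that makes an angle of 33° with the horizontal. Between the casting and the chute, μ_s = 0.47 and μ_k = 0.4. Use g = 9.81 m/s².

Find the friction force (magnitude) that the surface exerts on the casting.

Perpendicular to the surface, N = m g cos θ = 108·9.81·cos 33° = 888.6 N.
Along the slope the weight component is m g sin θ = 577 N; friction must supply exactly this, acting up-slope.
Static friction can supply at most μ_s N = 417.6 N.
Since |577| > 417.6 N, static friction cannot hold it; the casting slides down the incline and kinetic friction applies: f = μ_k N = 0.4 × 888.6 = 355 N.

f ≈ 355 N (up the incline)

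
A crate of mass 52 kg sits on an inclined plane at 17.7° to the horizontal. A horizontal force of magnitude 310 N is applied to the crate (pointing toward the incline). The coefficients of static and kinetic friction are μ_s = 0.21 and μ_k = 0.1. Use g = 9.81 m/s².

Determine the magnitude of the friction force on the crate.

f ≈ 58 N (down the incline)

The horizontal push has a component P sin θ into the surface, so N = m g cos θ + P sin θ = 486 + 94.25 = 580.2 N.
Parallel to the incline: P cos θ − m g sin θ = 295.3 − 155.1 = 140.2 N; the friction needed to balance this is 140.2 N acting down the slope.
The limit of static friction is μ_s N = 121.8 N.
|f_req| = 140.2 > 121.8 N → the crate slides up the incline; f = μ_k N = 0.1 × 580.2 = 58 N.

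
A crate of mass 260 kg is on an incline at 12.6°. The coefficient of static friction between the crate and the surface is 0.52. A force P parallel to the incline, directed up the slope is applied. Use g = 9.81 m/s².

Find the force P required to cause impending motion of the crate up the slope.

At impending motion up the slope, friction acts down-slope at its limit: f = μ_s N.
P is parallel to the surface, so N = m g cos θ = 2490 N.
Along the incline: P = m g sin θ + μ_s N = 556 + 0.52×2490 = 1850 N.

P ≈ 1850 N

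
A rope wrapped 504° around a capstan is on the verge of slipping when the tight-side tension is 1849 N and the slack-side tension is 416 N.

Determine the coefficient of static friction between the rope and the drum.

μ ≈ 0.17

T₂/T₁ = e^{μβ} → μ = ln(T₂/T₁)/β.
β = 504° = 8.796 rad.
μ = ln(1849/416)/8.796 = ln(4.445)/8.796 = 0.17.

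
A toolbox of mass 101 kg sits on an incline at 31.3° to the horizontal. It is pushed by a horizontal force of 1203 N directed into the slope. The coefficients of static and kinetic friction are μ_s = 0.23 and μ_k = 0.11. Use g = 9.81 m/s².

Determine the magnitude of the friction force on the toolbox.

f ≈ 162 N (down the incline)

The horizontal push has a component P sin θ into the surface, so N = m g cos θ + P sin θ = 846.6 + 625 = 1472 N.
Parallel to the incline: P cos θ − m g sin θ = 1028 − 514.7 = 513.2 N; the friction needed to balance this is 513.2 N acting down the slope.
Maximum static friction: μ_s N = 0.23 × 1472 = 338.5 N.
The required 513.2 N exceeds the static limit, so the toolbox slides up-slope and f = μ_k N = 0.11×1472 = 162 N.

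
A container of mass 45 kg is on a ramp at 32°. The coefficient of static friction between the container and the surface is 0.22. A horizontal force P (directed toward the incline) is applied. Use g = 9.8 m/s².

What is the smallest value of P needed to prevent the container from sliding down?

The container tends to slide down (tan θ > μ_s), so at the point of impending slip friction acts up-slope at its limit: f = μ_s N.
Perpendicular to the incline: N = m g cos θ + P sin θ.
Along the incline: P cos θ + μ_s N = m g sin θ, i.e. P cos θ + μ_s (m g cos θ + P sin θ) = m g sin θ.
Solving, P (cos θ + μ_s sin θ) = m g (sin θ − μ_s cos θ), so P = 441×0.3433/0.9646 = 157 N.

P_min ≈ 157 N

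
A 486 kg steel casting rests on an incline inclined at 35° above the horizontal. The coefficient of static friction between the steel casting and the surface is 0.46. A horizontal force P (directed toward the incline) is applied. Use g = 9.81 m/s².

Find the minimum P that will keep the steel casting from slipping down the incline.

The steel casting tends to slide down (tan θ > μ_s), so at the point of impending slip friction acts up-slope at its limit: f = μ_s N.
Perpendicular to the incline: N = m g cos θ + P sin θ.
Along the incline: P cos θ + μ_s N = m g sin θ, i.e. P cos θ + μ_s (m g cos θ + P sin θ) = m g sin θ.
Solving, P (cos θ + μ_s sin θ) = m g (sin θ − μ_s cos θ), so P = 4770×0.1968/1.083 = 866 N.

P_min ≈ 866 N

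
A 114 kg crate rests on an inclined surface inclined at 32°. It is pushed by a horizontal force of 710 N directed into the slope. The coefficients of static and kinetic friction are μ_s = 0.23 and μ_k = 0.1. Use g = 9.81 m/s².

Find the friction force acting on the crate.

f ≈ 9.48 N (down the incline)

Normal direction: N = m g cos θ + P sin θ = 1325 N.
Along the incline, the net driving force (taking up-slope positive) is P cos θ − m g sin θ = 602.1 − 592.6 = 9.484 N, so equilibrium requires friction f = -9.484 N (down-slope).
The limit of static friction is μ_s N = 304.7 N.
|f_req| = 9.484 ≤ 304.7 N → the crate is in equilibrium; friction equals the required value.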